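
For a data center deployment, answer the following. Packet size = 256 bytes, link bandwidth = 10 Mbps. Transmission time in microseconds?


Given: packet = 256 bytes, bandwidth = 10 Mbps
Packet in bits = 256 * 8 = 2048 bits
Bandwidth = 10 * 10^6 = 10000000 bps
Time = 2048 / 10000000 seconds
Time in us = 2048 * 10^6 / 10000000 = 204.8

204.8


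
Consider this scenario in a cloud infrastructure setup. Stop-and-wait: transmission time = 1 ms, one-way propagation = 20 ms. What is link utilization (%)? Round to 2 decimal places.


Given: Ttrans = 1 ms, Tprop = 20 ms
RTT = 2 * Tprop = 2 * 20 = 40 ms
U = Ttrans / (Ttrans + RTT)
U = 1 / (1 + 40)
U = 1 / 41 = 0.02439
U% = 2.44%

2.44


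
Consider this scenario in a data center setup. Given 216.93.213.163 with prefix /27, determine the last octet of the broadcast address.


Given: IP = 216.93.213.163, prefix = /27
Host bits = 32 - 27 = 5
Network last octet = 163 AND mask = 160
Host part size = 2^5 - 1 = 31
Broadcast last octet = 160 OR 31 = 191

191


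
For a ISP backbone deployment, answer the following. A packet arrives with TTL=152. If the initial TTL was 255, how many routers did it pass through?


Given: initial TTL = 255, received TTL = 152
Hops = initial TTL - received TTL
Hops = 255 - 152 = 103

103


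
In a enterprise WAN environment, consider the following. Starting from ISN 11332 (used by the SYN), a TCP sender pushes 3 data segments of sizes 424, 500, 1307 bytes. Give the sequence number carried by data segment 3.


The SYN occupies sequence number ISN = 11332, so the first data byte is ISN + 1 = 11333.
SEQ of data segment i = (ISN + 1) + sum of payload sizes of segments 1..i-1.
Segment 1: SEQ = 11333, payload = 424 bytes
Segment 2: SEQ = 11757, payload = 500 bytes
Segment 3: SEQ = 12257, payload = 1307 bytes
SEQ of segment 3 = 11333 + 424 + 500 = 12257

12257


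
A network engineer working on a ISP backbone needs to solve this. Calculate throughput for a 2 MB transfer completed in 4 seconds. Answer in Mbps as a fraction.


Given: file = 2 MB, time = 4 s
File in Mb = 2 * 8 = 16 Mb
Throughput = 16 / 4 Mbps
Throughput = 4 Mbps

4


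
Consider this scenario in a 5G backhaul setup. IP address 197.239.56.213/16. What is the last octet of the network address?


Given: IP = 197.239.56.213, prefix = /16
Subnet mask = 255.255.0.0
Last octet of IP: 213
Last octet of mask: 0
Network last octet = 213 AND 0 = 0

0


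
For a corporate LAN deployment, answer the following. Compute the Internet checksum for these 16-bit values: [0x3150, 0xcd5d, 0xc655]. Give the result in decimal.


Given words: [0x3150, 0xcd5d, 0xc655]
Step 1: Sum all words
Raw sum = 12624 + 52573 + 50773 = 115970
Step 2: Fold carry: (50434 + 1) = 50435
One's complement = ~50435 & 0xFFFF = 15100

15100


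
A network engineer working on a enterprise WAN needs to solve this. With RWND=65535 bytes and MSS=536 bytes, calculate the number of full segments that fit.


Given: RWND = 65535 bytes, MSS = 536 bytes
Full segments = floor(RWND / MSS)
Full segments = floor(65535 / 536)
Full segments = floor(122.2668) = 122

122


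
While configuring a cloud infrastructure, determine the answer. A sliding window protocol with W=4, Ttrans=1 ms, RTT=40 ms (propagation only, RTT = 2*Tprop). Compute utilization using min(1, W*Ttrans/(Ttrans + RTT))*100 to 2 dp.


Given: W = 4, Ttrans = 1 ms, RTT = 40 ms (= 2 * Tprop, Tprop = 20 ms)
Cycle time = Ttrans + RTT = 1 + 40 = 41 ms (first packet sent until its ACK returns)
W * Ttrans = 4 * 1 = 4 ms of sending per cycle
W * Ttrans / (Ttrans + RTT) = 4 / 41 = 0.097561
U = min(1, 0.097561) = 0.097561
U% = 9.76%

9.76


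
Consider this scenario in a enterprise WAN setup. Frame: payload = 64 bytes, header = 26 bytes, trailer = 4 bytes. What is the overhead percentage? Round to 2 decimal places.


Given: payload = 64 B, header = 26 B, trailer = 4 B
Overhead bytes = header + trailer = 26 + 4 = 30
Total frame = payload + overhead = 64 + 30 = 94
Overhead % = 30 / 94 * 100 = 31.9149% -> 31.91% (2 dp)

31.91


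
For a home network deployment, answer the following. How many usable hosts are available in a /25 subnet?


Given: subnet mask /25
Host bits = 32 - 25 = 7
Total addresses = 2^7 = 128
Usable hosts = 128 - 2 (network + broadcast) = 126

126


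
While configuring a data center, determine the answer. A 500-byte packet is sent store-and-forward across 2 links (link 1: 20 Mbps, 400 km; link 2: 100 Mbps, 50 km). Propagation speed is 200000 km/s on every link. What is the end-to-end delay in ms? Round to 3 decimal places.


Packet = 500 bytes = 4000 bits. Store-and-forward: sum (t_trans + t_prop) per link.
Link 1: t_trans = 4000/(20*10^6) s = 0.2000 ms; t_prop = 400/200000 s = 2.0000 ms; subtotal = 2.2000 ms
Link 2: t_trans = 4000/(100*10^6) s = 0.0400 ms; t_prop = 50/200000 s = 0.2500 ms; subtotal = 0.2900 ms
End-to-end = 2.2000 + 0.2900 = 2.4900 ms -> 2.490 ms (3 dp)

2.490


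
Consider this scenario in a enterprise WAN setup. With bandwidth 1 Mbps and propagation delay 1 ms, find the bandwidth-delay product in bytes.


Given: bandwidth = 1 Mbps, delay = 1 ms
BDP in bits = 1 * 10^6 * 1 / 1000
BDP in bits = 1000
BDP in bytes = 1000 / 8 = 125

125


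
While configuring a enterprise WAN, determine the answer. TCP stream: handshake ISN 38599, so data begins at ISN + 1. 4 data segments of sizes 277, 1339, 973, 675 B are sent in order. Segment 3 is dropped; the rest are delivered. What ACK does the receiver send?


SYN uses sequence number 38599; first data byte = ISN + 1 = 38600.
Segment 1: SEQ = 38600, len = 277 B, covers [38600, 38876]
Segment 2: SEQ = 38877, len = 1339 B, covers [38877, 40215]
Segment 3: SEQ = 40216, len = 973 B, covers [40216, 41188] [LOST]
Segment 4: SEQ = 41189, len = 675 B, covers [41189, 41863]
In-order data received: bytes [38600, 40215] (segments 1..2).
Segment 3 missing -> gap begins at byte 40216; later segments buffered out of order.
Cumulative ACK = next expected in-order byte = 38600 + 277 + 1339 = 40216

40216


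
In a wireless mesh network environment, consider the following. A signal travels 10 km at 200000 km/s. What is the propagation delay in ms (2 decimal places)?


Given: distance = 10 km, speed = 200000 km/s
Delay = distance / speed = 10 / 200000 seconds
Delay in ms = 10 * 1000 / 200000
Delay = 0.0500 ms
Rounded to 2 dp = 0.05 ms

0.05


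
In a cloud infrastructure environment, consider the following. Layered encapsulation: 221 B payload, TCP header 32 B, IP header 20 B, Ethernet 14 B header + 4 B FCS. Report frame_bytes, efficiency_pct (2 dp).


TCP segment = 221 + 32 = 253 B
IP packet = 253 + 20 = 273 B
Ethernet frame = 273 + 14 + 4 = 291 B
Efficiency = app / frame = 221 / 291 = 0.759450 = 75.9450% -> 75.95% (2 dp)

291, 75.95


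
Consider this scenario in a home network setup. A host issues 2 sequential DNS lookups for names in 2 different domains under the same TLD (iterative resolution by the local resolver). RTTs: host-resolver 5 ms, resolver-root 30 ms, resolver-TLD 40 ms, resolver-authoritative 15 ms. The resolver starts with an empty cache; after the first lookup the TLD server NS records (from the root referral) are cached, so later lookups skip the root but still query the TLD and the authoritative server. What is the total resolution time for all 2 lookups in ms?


Lookup 1 (cold cache): local + root + TLD + auth = 5 + 30 + 40 + 15 = 90 ms
Lookups 2..2 (TLD NS cached -> skip root; new domain -> still ask TLD and auth): local + TLD + auth = 5 + 40 + 15 = 60 ms each
Remaining 1 lookups: 1 * 60 = 60 ms
Total = 90 + 60 = 150 ms

150


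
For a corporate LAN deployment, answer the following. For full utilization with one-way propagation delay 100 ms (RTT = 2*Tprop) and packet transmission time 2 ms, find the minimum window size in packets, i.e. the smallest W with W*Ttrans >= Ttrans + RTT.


Given: Ttrans = 2 ms, RTT = 200 ms (= 2 * Tprop, Tprop = 100 ms)
Time until first ACK returns = Ttrans + RTT = 2 + 200 = 202 ms
Need W * Ttrans >= Ttrans + RTT  ->  W >= (Ttrans + RTT) / Ttrans
(Ttrans + RTT) / Ttrans = 202 / 2 = 101
W_min = ceil(101) = 101

101


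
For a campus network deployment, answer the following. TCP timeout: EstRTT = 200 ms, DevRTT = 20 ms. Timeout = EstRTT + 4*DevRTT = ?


Given: EstRTT = 200 ms, DevRTT = 20 ms
Timeout = EstRTT + 4 * DevRTT
4 * DevRTT = 4 * 20 = 80
Timeout = 200 + 80 = 280 ms

280


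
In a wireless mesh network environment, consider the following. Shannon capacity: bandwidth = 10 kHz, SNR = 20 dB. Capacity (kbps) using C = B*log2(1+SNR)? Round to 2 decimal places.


Given: B = 10 kHz, SNR = 20 dB
SNR linear = 10^(20/10) = 100
1 + SNR = 101
log2(101) = 6.6582114828
C = 10 * 1000 * 6.6582114828 = 66582.1148 bps
C = 66.582115 kbps -> 66.58 kbps (2 dp)

66.58


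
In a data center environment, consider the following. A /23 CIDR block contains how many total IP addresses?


Given: CIDR prefix /23
Host bits = 32 - 23 = 9
Total addresses = 2^9 = 512

512


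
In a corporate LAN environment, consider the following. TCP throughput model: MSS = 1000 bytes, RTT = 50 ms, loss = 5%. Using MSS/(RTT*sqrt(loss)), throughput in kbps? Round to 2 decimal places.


Given: MSS = 1000 bytes, RTT = 50 ms, loss = 5%
RTT in seconds = 50 / 1000 = 0.05
Loss rate = 5% = 0.05
sqrt(loss) = sqrt(0.05) = 0.223606797750
Throughput (bytes/s) = 1000 / (0.05 * 0.223606797750) = 89442.7191
Throughput (kbps) = 89442.7191 * 8 / 1000 = 715.541753 -> 715.54 kbps (2 dp)

715.54


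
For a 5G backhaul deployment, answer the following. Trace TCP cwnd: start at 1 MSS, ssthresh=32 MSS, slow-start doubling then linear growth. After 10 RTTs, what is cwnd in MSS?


RTT 0: cwnd = 1 MSS (initial)
RTT 1: cwnd = 2 MSS (slow start, doubled)
RTT 2: cwnd = 4 MSS (slow start, doubled)
RTT 3: cwnd = 8 MSS (slow start, doubled)
RTT 4: cwnd = 16 MSS (slow start, doubled)
RTT 5: cwnd = 32 MSS (slow start, doubled)
RTT 6: cwnd = 33 MSS (congestion avoidance, +1)
RTT 7: cwnd = 34 MSS (congestion avoidance, +1)
RTT 8: cwnd = 35 MSS (congestion avoidance, +1)
RTT 9: cwnd = 36 MSS (congestion avoidance, +1)
RTT 10: cwnd = 37 MSS (congestion avoidance, +1)

37


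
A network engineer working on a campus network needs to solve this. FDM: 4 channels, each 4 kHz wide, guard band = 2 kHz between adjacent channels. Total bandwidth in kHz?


Given: 4 channels, 4 kHz each, guard = 2 kHz
Channel bandwidth = 4 * 4 = 16 kHz
Guard bands = 3 gaps * 2 kHz = 6 kHz
Total = 16 + 6 = 22 kHz

22


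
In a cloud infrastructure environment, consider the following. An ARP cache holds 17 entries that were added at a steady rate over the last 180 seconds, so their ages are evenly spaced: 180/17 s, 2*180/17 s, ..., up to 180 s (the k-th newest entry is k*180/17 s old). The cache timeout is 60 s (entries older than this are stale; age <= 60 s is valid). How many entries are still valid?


Ages are k * 180/17 s for k = 1..17 (spacing = 10.5882 s).
Entry k is valid iff k * 180/17 <= 60 iff k <= 17 * 60 / 180 = 5.6667
n_valid = floor(5.6667) = 5
(n_stale = 17 - 5 = 12)

5


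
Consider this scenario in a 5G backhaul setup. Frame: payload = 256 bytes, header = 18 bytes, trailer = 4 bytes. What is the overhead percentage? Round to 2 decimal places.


Given: payload = 256 B, header = 18 B, trailer = 4 B
Overhead bytes = header + trailer = 18 + 4 = 22
Total frame = payload + overhead = 256 + 22 = 278
Overhead % = 22 / 278 * 100 = 7.9137% -> 7.91% (2 dp)

7.91


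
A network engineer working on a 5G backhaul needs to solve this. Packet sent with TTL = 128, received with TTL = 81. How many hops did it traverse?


Given: initial TTL = 128, received TTL = 81
Hops = initial TTL - received TTL
Hops = 128 - 81 = 47

47


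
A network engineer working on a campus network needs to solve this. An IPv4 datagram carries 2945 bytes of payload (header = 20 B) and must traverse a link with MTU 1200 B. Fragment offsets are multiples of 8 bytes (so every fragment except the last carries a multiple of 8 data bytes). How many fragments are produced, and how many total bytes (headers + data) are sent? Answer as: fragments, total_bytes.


Max data per non-final fragment = floor((MTU - header)/8)*8 = floor((1200 - 20)/8)*8 = floor(1180/8)*8 = 1176 B
Final fragment needs no 8-byte alignment: it can carry up to MTU - header = 1180 B
Non-final fragments needed = ceil((payload - 1180) / 1176) = ceil(1765/1176) = ceil(1.5009) = 2
Number of fragments = 2 + 1 = 3
Fragment sizes (data): 2 * 1176 B + 593 B (last, 593 <= 1180 OK)
Total bytes sent = payload + n_frags * header = 2945 + 3*20 = 2945 + 60 = 3005 B

3, 3005


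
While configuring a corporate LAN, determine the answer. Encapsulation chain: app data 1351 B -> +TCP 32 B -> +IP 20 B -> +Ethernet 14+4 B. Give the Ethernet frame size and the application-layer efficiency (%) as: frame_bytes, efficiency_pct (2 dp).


TCP segment = 1351 + 32 = 1383 B
IP packet = 1383 + 20 = 1403 B
Ethernet frame = 1403 + 14 + 4 = 1421 B
Efficiency = app / frame = 1351 / 1421 = 0.950739 = 95.0739% -> 95.07% (2 dp)

1421, 95.07


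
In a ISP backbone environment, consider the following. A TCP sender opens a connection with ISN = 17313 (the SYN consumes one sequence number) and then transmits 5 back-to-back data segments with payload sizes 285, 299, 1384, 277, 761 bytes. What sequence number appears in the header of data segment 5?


The SYN occupies sequence number ISN = 17313, so the first data byte is ISN + 1 = 17314.
SEQ of data segment i = (ISN + 1) + sum of payload sizes of segments 1..i-1.
Segment 1: SEQ = 17314, payload = 285 bytes
Segment 2: SEQ = 17599, payload = 299 bytes
Segment 3: SEQ = 17898, payload = 1384 bytes
Segment 4: SEQ = 19282, payload = 277 bytes
Segment 5: SEQ = 19559, payload = 761 bytes
SEQ of segment 5 = 17314 + 285 + 299 + 1384 + 277 = 19559

19559


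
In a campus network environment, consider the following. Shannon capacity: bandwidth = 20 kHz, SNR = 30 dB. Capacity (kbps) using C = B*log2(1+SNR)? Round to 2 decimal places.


Given: B = 20 kHz, SNR = 30 dB
SNR linear = 10^(30/10) = 1000
1 + SNR = 1001
log2(1001) = 9.9672262588
C = 20 * 1000 * 9.9672262588 = 199344.5252 bps
C = 199.344525 kbps -> 199.34 kbps (2 dp)

199.34


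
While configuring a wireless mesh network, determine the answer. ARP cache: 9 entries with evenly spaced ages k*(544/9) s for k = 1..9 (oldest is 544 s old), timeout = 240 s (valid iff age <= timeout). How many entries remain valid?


Ages are k * 544/9 s for k = 1..9 (spacing = 60.4444 s).
Entry k is valid iff k * 544/9 <= 240 iff k <= 9 * 240 / 544 = 3.9706
n_valid = floor(3.9706) = 3
(n_stale = 9 - 3 = 6)

3


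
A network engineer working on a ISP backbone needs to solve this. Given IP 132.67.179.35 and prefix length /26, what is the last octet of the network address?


Given: IP = 132.67.179.35, prefix = /26
Subnet mask = 255.255.255.192
Last octet of IP: 35
Last octet of mask: 192
Network last octet = 35 AND 192 = 0

0


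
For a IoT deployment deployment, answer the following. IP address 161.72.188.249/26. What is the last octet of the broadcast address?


Given: IP = 161.72.188.249, prefix = /26
Host bits = 32 - 26 = 6
Network last octet = 249 AND mask = 192
Host part size = 2^6 - 1 = 63
Broadcast last octet = 192 OR 63 = 255

255


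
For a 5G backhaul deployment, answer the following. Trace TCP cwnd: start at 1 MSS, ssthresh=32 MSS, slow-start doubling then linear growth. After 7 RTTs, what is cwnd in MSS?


RTT 0: cwnd = 1 MSS (initial)
RTT 1: cwnd = 2 MSS (slow start, doubled)
RTT 2: cwnd = 4 MSS (slow start, doubled)
RTT 3: cwnd = 8 MSS (slow start, doubled)
RTT 4: cwnd = 16 MSS (slow start, doubled)
RTT 5: cwnd = 32 MSS (slow start, doubled)
RTT 6: cwnd = 33 MSS (congestion avoidance, +1)
RTT 7: cwnd = 34 MSS (congestion avoidance, +1)

34


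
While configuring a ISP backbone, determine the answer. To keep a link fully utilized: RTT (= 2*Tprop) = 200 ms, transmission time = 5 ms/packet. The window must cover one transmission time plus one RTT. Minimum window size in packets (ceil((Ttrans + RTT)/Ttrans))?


Given: Ttrans = 5 ms, RTT = 200 ms (= 2 * Tprop, Tprop = 100 ms)
Time until first ACK returns = Ttrans + RTT = 5 + 200 = 205 ms
Need W * Ttrans >= Ttrans + RTT  ->  W >= (Ttrans + RTT) / Ttrans
(Ttrans + RTT) / Ttrans = 205 / 5 = 41
W_min = ceil(41) = 41

41


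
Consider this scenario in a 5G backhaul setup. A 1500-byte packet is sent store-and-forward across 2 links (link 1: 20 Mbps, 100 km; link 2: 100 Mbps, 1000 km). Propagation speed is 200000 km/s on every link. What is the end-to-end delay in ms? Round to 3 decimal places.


Packet = 1500 bytes = 12000 bits. Store-and-forward: sum (t_trans + t_prop) per link.
Link 1: t_trans = 12000/(20*10^6) s = 0.6000 ms; t_prop = 100/200000 s = 0.5000 ms; subtotal = 1.1000 ms
Link 2: t_trans = 12000/(100*10^6) s = 0.1200 ms; t_prop = 1000/200000 s = 5.0000 ms; subtotal = 5.1200 ms
End-to-end = 1.1000 + 5.1200 = 6.2200 ms -> 6.220 ms (3 dp)

6.220


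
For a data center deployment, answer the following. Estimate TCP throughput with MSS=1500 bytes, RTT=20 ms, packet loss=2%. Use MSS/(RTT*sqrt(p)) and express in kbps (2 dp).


Given: MSS = 1500 bytes, RTT = 20 ms, loss = 2%
RTT in seconds = 20 / 1000 = 0.02
Loss rate = 2% = 0.02
sqrt(loss) = sqrt(0.02) = 0.141421356237
Throughput (bytes/s) = 1500 / (0.02 * 0.141421356237) = 530330.0859
Throughput (kbps) = 530330.0859 * 8 / 1000 = 4242.640687 -> 4242.64 kbps (2 dp)

4242.64


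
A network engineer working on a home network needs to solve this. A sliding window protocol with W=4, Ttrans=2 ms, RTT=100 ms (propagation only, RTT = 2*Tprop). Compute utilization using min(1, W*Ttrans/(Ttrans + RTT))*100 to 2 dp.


Given: W = 4, Ttrans = 2 ms, RTT = 100 ms (= 2 * Tprop, Tprop = 50 ms)
Cycle time = Ttrans + RTT = 2 + 100 = 102 ms (first packet sent until its ACK returns)
W * Ttrans = 4 * 2 = 8 ms of sending per cycle
W * Ttrans / (Ttrans + RTT) = 8 / 102 = 0.078431
U = min(1, 0.078431) = 0.078431
U% = 7.84%

7.84


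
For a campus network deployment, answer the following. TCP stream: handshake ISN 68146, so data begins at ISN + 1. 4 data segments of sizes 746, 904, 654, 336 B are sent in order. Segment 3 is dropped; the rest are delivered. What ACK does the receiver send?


SYN uses sequence number 68146; first data byte = ISN + 1 = 68147.
Segment 1: SEQ = 68147, len = 746 B, covers [68147, 68892]
Segment 2: SEQ = 68893, len = 904 B, covers [68893, 69796]
Segment 3: SEQ = 69797, len = 654 B, covers [69797, 70450] [LOST]
Segment 4: SEQ = 70451, len = 336 B, covers [70451, 70786]
In-order data received: bytes [68147, 69796] (segments 1..2).
Segment 3 missing -> gap begins at byte 69797; later segments buffered out of order.
Cumulative ACK = next expected in-order byte = 68147 + 746 + 904 = 69797

69797


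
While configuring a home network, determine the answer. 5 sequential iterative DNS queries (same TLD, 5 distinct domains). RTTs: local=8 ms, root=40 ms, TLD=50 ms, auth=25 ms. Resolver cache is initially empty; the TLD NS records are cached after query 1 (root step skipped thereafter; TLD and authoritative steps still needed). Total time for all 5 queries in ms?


Lookup 1 (cold cache): local + root + TLD + auth = 8 + 40 + 50 + 25 = 123 ms
Lookups 2..5 (TLD NS cached -> skip root; new domain -> still ask TLD and auth): local + TLD + auth = 8 + 50 + 25 = 83 ms each
Remaining 4 lookups: 4 * 83 = 332 ms
Total = 123 + 332 = 455 ms

455


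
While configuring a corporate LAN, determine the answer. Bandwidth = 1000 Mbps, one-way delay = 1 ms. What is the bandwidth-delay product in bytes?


Given: bandwidth = 1000 Mbps, delay = 1 ms
BDP in bits = 1000 * 10^6 * 1 / 1000
BDP in bits = 1000000
BDP in bytes = 1000000 / 8 = 125000

125000


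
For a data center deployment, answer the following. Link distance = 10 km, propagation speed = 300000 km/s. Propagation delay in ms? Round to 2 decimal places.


Given: distance = 10 km, speed = 300000 km/s
Delay = distance / speed = 10 / 300000 seconds
Delay in ms = 10 * 1000 / 300000
Delay = 0.0333 ms
Rounded to 2 dp = 0.03 ms

0.03


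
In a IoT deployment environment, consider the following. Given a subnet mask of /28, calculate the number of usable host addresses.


Given: subnet mask /28
Host bits = 32 - 28 = 4
Total addresses = 2^4 = 16
Usable hosts = 16 - 2 (network + broadcast) = 14

14


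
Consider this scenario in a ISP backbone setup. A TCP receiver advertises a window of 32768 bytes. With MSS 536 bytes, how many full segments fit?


Given: RWND = 32768 bytes, MSS = 536 bytes
Full segments = floor(RWND / MSS)
Full segments = floor(32768 / 536)
Full segments = floor(61.1343) = 61

61


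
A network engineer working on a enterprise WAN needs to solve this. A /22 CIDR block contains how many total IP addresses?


Given: CIDR prefix /22
Host bits = 32 - 22 = 10
Total addresses = 2^10 = 1024

1024


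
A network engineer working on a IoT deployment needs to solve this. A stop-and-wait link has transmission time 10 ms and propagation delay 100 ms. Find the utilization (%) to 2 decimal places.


Given: Ttrans = 10 ms, Tprop = 100 ms
RTT = 2 * Tprop = 2 * 100 = 200 ms
U = Ttrans / (Ttrans + RTT)
U = 10 / (10 + 200)
U = 10 / 210 = 0.047619
U% = 4.76%

4.76


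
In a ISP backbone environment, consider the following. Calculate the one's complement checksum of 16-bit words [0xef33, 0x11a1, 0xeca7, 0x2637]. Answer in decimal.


Given words: [0xef33, 0x11a1, 0xeca7, 0x2637]
Step 1: Sum all words
Raw sum = 61235 + 4513 + 60583 + 9783 = 136114
Step 2: Fold carry: (5042 + 2) = 5044
One's complement = ~5044 & 0xFFFF = 60491

60491


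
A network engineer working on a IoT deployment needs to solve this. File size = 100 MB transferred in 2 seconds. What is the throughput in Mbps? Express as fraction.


Given: file = 100 MB, time = 2 s
File in Mb = 100 * 8 = 800 Mb
Throughput = 800 / 2 Mbps
Throughput = 400 Mbps

400


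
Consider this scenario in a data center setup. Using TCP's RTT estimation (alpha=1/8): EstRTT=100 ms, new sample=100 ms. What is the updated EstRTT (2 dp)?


Given: EstRTT = 100 ms, SampleRTT = 100 ms, alpha = 1/8
New EstRTT = (1 - alpha) * EstRTT + alpha * SampleRTT
(7/8) * 100 = 87.5
(1/8) * 100 = 12.5
New EstRTT = 87.5 + 12.5 = 100 ms -> 100.00 ms (2 dp)

100.00


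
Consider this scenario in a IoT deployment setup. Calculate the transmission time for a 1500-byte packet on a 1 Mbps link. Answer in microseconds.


Given: packet = 1500 bytes, bandwidth = 1 Mbps
Packet in bits = 1500 * 8 = 12000 bits
Bandwidth = 1 * 10^6 = 1000000 bps
Time = 12000 / 1000000 seconds
Time in us = 12000 * 10^6 / 1000000 = 12000

12000


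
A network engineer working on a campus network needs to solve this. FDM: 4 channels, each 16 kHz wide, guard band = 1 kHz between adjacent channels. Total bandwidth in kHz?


Given: 4 channels, 16 kHz each, guard = 1 kHz
Channel bandwidth = 4 * 16 = 64 kHz
Guard bands = 3 gaps * 1 kHz = 3 kHz
Total = 64 + 3 = 67 kHz

67


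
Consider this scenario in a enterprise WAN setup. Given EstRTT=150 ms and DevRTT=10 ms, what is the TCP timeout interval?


Given: EstRTT = 150 ms, DevRTT = 10 ms
Timeout = EstRTT + 4 * DevRTT
4 * DevRTT = 4 * 10 = 40
Timeout = 150 + 40 = 190 ms

190


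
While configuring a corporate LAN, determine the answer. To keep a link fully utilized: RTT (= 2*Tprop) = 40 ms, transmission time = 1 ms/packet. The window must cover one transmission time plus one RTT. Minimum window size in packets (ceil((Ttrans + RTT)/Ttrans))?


Given: Ttrans = 1 ms, RTT = 40 ms (= 2 * Tprop, Tprop = 20 ms)
Time until first ACK returns = Ttrans + RTT = 1 + 40 = 41 ms
Need W * Ttrans >= Ttrans + RTT  ->  W >= (Ttrans + RTT) / Ttrans
(Ttrans + RTT) / Ttrans = 41 / 1 = 41
W_min = ceil(41) = 41

41


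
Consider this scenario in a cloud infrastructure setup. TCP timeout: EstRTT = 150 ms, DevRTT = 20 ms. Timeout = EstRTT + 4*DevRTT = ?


Given: EstRTT = 150 ms, DevRTT = 20 ms
Timeout = EstRTT + 4 * DevRTT
4 * DevRTT = 4 * 20 = 80
Timeout = 150 + 80 = 230 ms

230


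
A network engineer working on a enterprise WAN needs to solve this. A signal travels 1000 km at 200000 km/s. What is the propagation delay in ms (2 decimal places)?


Given: distance = 1000 km, speed = 200000 km/s
Delay = distance / speed = 1000 / 200000 seconds
Delay in ms = 1000 * 1000 / 200000
Delay = 5.0000 ms
Rounded to 2 dp = 5.00 ms

5.00


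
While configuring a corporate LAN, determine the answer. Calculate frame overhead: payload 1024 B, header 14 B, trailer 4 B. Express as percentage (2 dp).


Given: payload = 1024 B, header = 14 B, trailer = 4 B
Overhead bytes = header + trailer = 14 + 4 = 18
Total frame = payload + overhead = 1024 + 18 = 1042
Overhead % = 18 / 1042 * 100 = 1.7274% -> 1.73% (2 dp)

1.73


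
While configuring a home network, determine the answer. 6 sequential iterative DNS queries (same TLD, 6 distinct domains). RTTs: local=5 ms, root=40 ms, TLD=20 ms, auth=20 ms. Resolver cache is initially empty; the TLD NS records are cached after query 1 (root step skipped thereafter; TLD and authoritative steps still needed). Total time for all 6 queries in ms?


Lookup 1 (cold cache): local + root + TLD + auth = 5 + 40 + 20 + 20 = 85 ms
Lookups 2..6 (TLD NS cached -> skip root; new domain -> still ask TLD and auth): local + TLD + auth = 5 + 20 + 20 = 45 ms each
Remaining 5 lookups: 5 * 45 = 225 ms
Total = 85 + 225 = 310 ms

310


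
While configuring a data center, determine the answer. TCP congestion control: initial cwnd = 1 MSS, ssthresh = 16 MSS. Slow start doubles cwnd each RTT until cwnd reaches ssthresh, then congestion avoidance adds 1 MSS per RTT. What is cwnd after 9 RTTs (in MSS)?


RTT 0: cwnd = 1 MSS (initial)
RTT 1: cwnd = 2 MSS (slow start, doubled)
RTT 2: cwnd = 4 MSS (slow start, doubled)
RTT 3: cwnd = 8 MSS (slow start, doubled)
RTT 4: cwnd = 16 MSS (slow start, doubled)
RTT 5: cwnd = 17 MSS (congestion avoidance, +1)
RTT 6: cwnd = 18 MSS (congestion avoidance, +1)
RTT 7: cwnd = 19 MSS (congestion avoidance, +1)
RTT 8: cwnd = 20 MSS (congestion avoidance, +1)
RTT 9: cwnd = 21 MSS (congestion avoidance, +1)

21


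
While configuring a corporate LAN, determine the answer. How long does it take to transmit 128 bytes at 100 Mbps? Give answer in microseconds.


Given: packet = 128 bytes, bandwidth = 100 Mbps
Packet in bits = 128 * 8 = 1024 bits
Bandwidth = 100 * 10^6 = 100000000 bps
Time = 1024 / 100000000 seconds
Time in us = 1024 * 10^6 / 100000000 = 10.24

10.24


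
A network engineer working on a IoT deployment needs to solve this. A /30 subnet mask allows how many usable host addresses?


Given: subnet mask /30
Host bits = 32 - 30 = 2
Total addresses = 2^2 = 4
Usable hosts = 4 - 2 (network + broadcast) = 2

2


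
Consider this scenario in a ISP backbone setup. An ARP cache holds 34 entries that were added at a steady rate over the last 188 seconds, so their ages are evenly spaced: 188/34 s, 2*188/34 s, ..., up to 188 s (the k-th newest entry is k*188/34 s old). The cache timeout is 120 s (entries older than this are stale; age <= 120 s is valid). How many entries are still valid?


Ages are k * 188/34 s for k = 1..34 (spacing = 5.5294 s).
Entry k is valid iff k * 188/34 <= 120 iff k <= 34 * 120 / 188 = 21.7021
n_valid = floor(21.7021) = 21
(n_stale = 34 - 21 = 13)

21


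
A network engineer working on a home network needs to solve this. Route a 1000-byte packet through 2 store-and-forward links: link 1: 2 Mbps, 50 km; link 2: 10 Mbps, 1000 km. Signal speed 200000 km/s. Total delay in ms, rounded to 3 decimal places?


Packet = 1000 bytes = 8000 bits. Store-and-forward: sum (t_trans + t_prop) per link.
Link 1: t_trans = 8000/(2*10^6) s = 4.0000 ms; t_prop = 50/200000 s = 0.2500 ms; subtotal = 4.2500 ms
Link 2: t_trans = 8000/(10*10^6) s = 0.8000 ms; t_prop = 1000/200000 s = 5.0000 ms; subtotal = 5.8000 ms
End-to-end = 4.2500 + 5.8000 = 10.0500 ms -> 10.050 ms (3 dp)

10.050


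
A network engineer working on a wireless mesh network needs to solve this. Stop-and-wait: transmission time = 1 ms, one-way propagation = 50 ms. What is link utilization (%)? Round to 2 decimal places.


Given: Ttrans = 1 ms, Tprop = 50 ms
RTT = 2 * Tprop = 2 * 50 = 100 ms
U = Ttrans / (Ttrans + RTT)
U = 1 / (1 + 100)
U = 1 / 101 = 0.009901
U% = 0.99%

0.99


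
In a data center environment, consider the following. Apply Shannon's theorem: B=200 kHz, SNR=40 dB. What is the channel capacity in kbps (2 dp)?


Given: B = 200 kHz, SNR = 40 dB
SNR linear = 10^(40/10) = 10000
1 + SNR = 10001
log2(10001) = 13.2878566418
C = 200 * 1000 * 13.2878566418 = 2657571.3284 bps
C = 2657.571328 kbps -> 2657.57 kbps (2 dp)

2657.57


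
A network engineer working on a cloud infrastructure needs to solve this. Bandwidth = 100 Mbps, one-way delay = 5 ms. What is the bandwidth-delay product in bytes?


Given: bandwidth = 100 Mbps, delay = 5 ms
BDP in bits = 100 * 10^6 * 5 / 1000
BDP in bits = 500000
BDP in bytes = 500000 / 8 = 62500

62500


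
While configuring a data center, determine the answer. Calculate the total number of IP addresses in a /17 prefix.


Given: CIDR prefix /17
Host bits = 32 - 17 = 15
Total addresses = 2^15 = 32768

32768


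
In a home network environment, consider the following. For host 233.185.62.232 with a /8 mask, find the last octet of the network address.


Given: IP = 233.185.62.232, prefix = /8
Subnet mask = 255.0.0.0
Last octet of IP: 232
Last octet of mask: 0
Network last octet = 232 AND 0 = 0

0


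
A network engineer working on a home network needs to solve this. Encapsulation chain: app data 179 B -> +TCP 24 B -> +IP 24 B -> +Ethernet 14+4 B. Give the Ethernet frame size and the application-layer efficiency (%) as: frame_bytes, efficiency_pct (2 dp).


TCP segment = 179 + 24 = 203 B
IP packet = 203 + 24 = 227 B
Ethernet frame = 227 + 14 + 4 = 245 B
Efficiency = app / frame = 179 / 245 = 0.730612 = 73.0612% -> 73.06% (2 dp)

245, 73.06


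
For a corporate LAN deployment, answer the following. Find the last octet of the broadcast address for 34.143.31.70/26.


Given: IP = 34.143.31.70, prefix = /26
Host bits = 32 - 26 = 6
Network last octet = 70 AND mask = 64
Host part size = 2^6 - 1 = 63
Broadcast last octet = 64 OR 63 = 127

127


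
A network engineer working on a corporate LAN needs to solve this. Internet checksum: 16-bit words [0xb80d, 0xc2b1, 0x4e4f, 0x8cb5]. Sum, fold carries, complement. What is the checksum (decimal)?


Given words: [0xb80d, 0xc2b1, 0x4e4f, 0x8cb5]
Step 1: Sum all words
Raw sum = 47117 + 49841 + 20047 + 36021 = 153026
Step 2: Fold carry: (21954 + 2) = 21956
One's complement = ~21956 & 0xFFFF = 43579

43579


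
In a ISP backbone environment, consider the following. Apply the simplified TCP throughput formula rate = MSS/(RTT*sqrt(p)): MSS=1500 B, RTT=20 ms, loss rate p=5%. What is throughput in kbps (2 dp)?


Given: MSS = 1500 bytes, RTT = 20 ms, loss = 5%
RTT in seconds = 20 / 1000 = 0.02
Loss rate = 5% = 0.05
sqrt(loss) = sqrt(0.05) = 0.223606797750
Throughput (bytes/s) = 1500 / (0.02 * 0.223606797750) = 335410.1966
Throughput (kbps) = 335410.1966 * 8 / 1000 = 2683.281573 -> 2683.28 kbps (2 dp)

2683.28


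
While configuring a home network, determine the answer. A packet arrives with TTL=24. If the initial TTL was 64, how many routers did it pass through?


Given: initial TTL = 64, received TTL = 24
Hops = initial TTL - received TTL
Hops = 64 - 24 = 40

40


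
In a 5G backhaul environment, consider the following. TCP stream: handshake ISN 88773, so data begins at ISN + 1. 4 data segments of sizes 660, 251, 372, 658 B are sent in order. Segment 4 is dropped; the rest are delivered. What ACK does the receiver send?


SYN uses sequence number 88773; first data byte = ISN + 1 = 88774.
Segment 1: SEQ = 88774, len = 660 B, covers [88774, 89433]
Segment 2: SEQ = 89434, len = 251 B, covers [89434, 89684]
Segment 3: SEQ = 89685, len = 372 B, covers [89685, 90056]
Segment 4: SEQ = 90057, len = 658 B, covers [90057, 90714] [LOST]
In-order data received: bytes [88774, 90056] (segments 1..3).
Segment 4 missing -> gap begins at byte 90057.
Cumulative ACK = next expected in-order byte = 88774 + 660 + 251 + 372 = 90057

90057


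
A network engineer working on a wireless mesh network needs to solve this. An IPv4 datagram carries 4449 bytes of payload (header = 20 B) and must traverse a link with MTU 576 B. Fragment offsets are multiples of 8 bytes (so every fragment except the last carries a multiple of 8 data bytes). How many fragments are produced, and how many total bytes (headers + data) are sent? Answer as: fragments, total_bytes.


Max data per non-final fragment = floor((MTU - header)/8)*8 = floor((576 - 20)/8)*8 = floor(556/8)*8 = 552 B
Final fragment needs no 8-byte alignment: it can carry up to MTU - header = 556 B
Non-final fragments needed = ceil((payload - 556) / 552) = ceil(3893/552) = ceil(7.0525) = 8
Number of fragments = 8 + 1 = 9
Fragment sizes (data): 8 * 552 B + 33 B (last, 33 <= 556 OK)
Total bytes sent = payload + n_frags * header = 4449 + 9*20 = 4449 + 180 = 4629 B

9, 4629


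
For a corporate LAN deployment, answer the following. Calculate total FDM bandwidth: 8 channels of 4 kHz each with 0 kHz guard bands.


Given: 8 channels, 4 kHz each, guard = 0 kHz
Channel bandwidth = 8 * 4 = 32 kHz
Guard bands = 7 gaps * 0 kHz = 0 kHz
Total = 32 + 0 = 32 kHz

32


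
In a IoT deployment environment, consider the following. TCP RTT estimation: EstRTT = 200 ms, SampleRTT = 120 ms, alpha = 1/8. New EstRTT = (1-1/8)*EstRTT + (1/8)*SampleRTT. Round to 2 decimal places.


Given: EstRTT = 200 ms, SampleRTT = 120 ms, alpha = 1/8
New EstRTT = (1 - alpha) * EstRTT + alpha * SampleRTT
(7/8) * 200 = 175
(1/8) * 120 = 15
New EstRTT = 175 + 15 = 190 ms -> 190.00 ms (2 dp)

190.00


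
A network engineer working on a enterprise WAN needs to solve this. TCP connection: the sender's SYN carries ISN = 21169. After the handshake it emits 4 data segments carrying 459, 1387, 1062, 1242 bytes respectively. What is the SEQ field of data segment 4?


The SYN occupies sequence number ISN = 21169, so the first data byte is ISN + 1 = 21170.
SEQ of data segment i = (ISN + 1) + sum of payload sizes of segments 1..i-1.
Segment 1: SEQ = 21170, payload = 459 bytes
Segment 2: SEQ = 21629, payload = 1387 bytes
Segment 3: SEQ = 23016, payload = 1062 bytes
Segment 4: SEQ = 24078, payload = 1242 bytes
SEQ of segment 4 = 21170 + 459 + 1387 + 1062 = 24078

24078


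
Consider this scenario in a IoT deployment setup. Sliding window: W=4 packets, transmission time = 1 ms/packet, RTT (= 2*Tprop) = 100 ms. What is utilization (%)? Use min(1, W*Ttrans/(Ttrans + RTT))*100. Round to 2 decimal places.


Given: W = 4, Ttrans = 1 ms, RTT = 100 ms (= 2 * Tprop, Tprop = 50 ms)
Cycle time = Ttrans + RTT = 1 + 100 = 101 ms (first packet sent until its ACK returns)
W * Ttrans = 4 * 1 = 4 ms of sending per cycle
W * Ttrans / (Ttrans + RTT) = 4 / 101 = 0.039604
U = min(1, 0.039604) = 0.039604
U% = 3.96%

3.96


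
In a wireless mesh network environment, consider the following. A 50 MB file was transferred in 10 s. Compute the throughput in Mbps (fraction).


Given: file = 50 MB, time = 10 s
File in Mb = 50 * 8 = 400 Mb
Throughput = 400 / 10 Mbps
Throughput = 40 Mbps

40


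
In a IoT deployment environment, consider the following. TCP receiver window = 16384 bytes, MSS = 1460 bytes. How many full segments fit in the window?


Given: RWND = 16384 bytes, MSS = 1460 bytes
Full segments = floor(RWND / MSS)
Full segments = floor(16384 / 1460)
Full segments = floor(11.2219) = 11

11


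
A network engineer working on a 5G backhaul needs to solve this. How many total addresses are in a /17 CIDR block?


Given: CIDR prefix /17
Host bits = 32 - 17 = 15
Total addresses = 2^15 = 32768

32768


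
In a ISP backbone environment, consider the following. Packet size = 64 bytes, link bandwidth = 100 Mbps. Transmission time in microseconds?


Given: packet = 64 bytes, bandwidth = 100 Mbps
Packet in bits = 64 * 8 = 512 bits
Bandwidth = 100 * 10^6 = 100000000 bps
Time = 512 / 100000000 seconds
Time in us = 512 * 10^6 / 100000000 = 5.12

5.12


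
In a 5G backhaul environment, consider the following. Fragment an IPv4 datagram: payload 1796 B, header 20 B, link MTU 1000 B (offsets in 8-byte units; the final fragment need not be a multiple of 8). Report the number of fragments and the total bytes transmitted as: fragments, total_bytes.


Max data per non-final fragment = floor((MTU - header)/8)*8 = floor((1000 - 20)/8)*8 = floor(980/8)*8 = 976 B
Final fragment needs no 8-byte alignment: it can carry up to MTU - header = 980 B
Non-final fragments needed = ceil((payload - 980) / 976) = ceil(816/976) = ceil(0.8361) = 1
Number of fragments = 1 + 1 = 2
Fragment sizes (data): 1 * 976 B + 820 B (last, 820 <= 980 OK)
Total bytes sent = payload + n_frags * header = 1796 + 2*20 = 1796 + 40 = 1836 B

2, 1836


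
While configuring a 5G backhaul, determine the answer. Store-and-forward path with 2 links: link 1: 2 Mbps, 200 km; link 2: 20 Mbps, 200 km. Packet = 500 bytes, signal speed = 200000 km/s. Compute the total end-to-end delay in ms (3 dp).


Packet = 500 bytes = 4000 bits. Store-and-forward: sum (t_trans + t_prop) per link.
Link 1: t_trans = 4000/(2*10^6) s = 2.0000 ms; t_prop = 200/200000 s = 1.0000 ms; subtotal = 3.0000 ms
Link 2: t_trans = 4000/(20*10^6) s = 0.2000 ms; t_prop = 200/200000 s = 1.0000 ms; subtotal = 1.2000 ms
End-to-end = 3.0000 + 1.2000 = 4.2000 ms -> 4.200 ms (3 dp)

4.200


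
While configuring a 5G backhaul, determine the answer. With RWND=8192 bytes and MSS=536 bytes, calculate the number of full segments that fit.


Given: RWND = 8192 bytes, MSS = 536 bytes
Full segments = floor(RWND / MSS)
Full segments = floor(8192 / 536)
Full segments = floor(15.2836) = 15

15


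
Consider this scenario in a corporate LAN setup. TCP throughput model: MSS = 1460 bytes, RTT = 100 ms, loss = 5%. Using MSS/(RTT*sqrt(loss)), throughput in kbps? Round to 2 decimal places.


Given: MSS = 1460 bytes, RTT = 100 ms, loss = 5%
RTT in seconds = 100 / 1000 = 0.1
Loss rate = 5% = 0.05
sqrt(loss) = sqrt(0.05) = 0.223606797750
Throughput (bytes/s) = 1460 / (0.1 * 0.223606797750) = 65293.1849
Throughput (kbps) = 65293.1849 * 8 / 1000 = 522.345480 -> 522.35 kbps (2 dp)

522.35


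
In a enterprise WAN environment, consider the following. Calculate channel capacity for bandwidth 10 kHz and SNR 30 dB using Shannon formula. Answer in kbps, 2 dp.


Given: B = 10 kHz, SNR = 30 dB
SNR linear = 10^(30/10) = 1000
1 + SNR = 1001
log2(1001) = 9.9672262588
C = 10 * 1000 * 9.9672262588 = 99672.2626 bps
C = 99.672263 kbps -> 99.67 kbps (2 dp)

99.67


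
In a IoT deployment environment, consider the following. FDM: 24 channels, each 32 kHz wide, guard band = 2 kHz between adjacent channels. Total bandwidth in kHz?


Given: 24 channels, 32 kHz each, guard = 2 kHz
Channel bandwidth = 24 * 32 = 768 kHz
Guard bands = 23 gaps * 2 kHz = 46 kHz
Total = 768 + 46 = 814 kHz

814


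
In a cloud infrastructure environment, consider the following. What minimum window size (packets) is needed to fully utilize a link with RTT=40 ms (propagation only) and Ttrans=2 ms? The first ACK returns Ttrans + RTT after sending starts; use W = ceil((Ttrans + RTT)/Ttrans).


Given: Ttrans = 2 ms, RTT = 40 ms (= 2 * Tprop, Tprop = 20 ms)
Time until first ACK returns = Ttrans + RTT = 2 + 40 = 42 ms
Need W * Ttrans >= Ttrans + RTT  ->  W >= (Ttrans + RTT) / Ttrans
(Ttrans + RTT) / Ttrans = 42 / 2 = 21
W_min = ceil(21) = 21

21


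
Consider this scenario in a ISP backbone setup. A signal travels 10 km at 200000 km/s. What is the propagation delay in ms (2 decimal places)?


Given: distance = 10 km, speed = 200000 km/s
Delay = distance / speed = 10 / 200000 seconds
Delay in ms = 10 * 1000 / 200000
Delay = 0.0500 ms
Rounded to 2 dp = 0.05 ms

0.05


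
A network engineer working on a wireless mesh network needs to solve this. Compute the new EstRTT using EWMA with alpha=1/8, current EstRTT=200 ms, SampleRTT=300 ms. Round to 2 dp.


Given: EstRTT = 200 ms, SampleRTT = 300 ms, alpha = 1/8
New EstRTT = (1 - alpha) * EstRTT + alpha * SampleRTT
(7/8) * 200 = 175
(1/8) * 300 = 37.5
New EstRTT = 175 + 37.5 = 212.5 ms -> 212.50 ms (2 dp)

212.50
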